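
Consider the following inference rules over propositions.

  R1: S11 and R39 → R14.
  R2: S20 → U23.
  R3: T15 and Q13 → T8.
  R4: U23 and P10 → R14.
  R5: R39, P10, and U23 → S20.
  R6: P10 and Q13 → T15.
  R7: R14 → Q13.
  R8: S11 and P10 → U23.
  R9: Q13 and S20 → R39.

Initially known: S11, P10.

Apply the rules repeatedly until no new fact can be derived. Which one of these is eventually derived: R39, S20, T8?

T8

From S11 and P10, R8 gives U23.
From U23 and P10, R4 gives R14.
From R14, R7 gives Q13.
From P10 and Q13, R6 gives T15.
From T15 and Q13, R3 gives T8.
S20 would need R39, P10, and U23 (R5), but R39 is never established. R39 would need Q13 and S20 (R9), but S20 is never established.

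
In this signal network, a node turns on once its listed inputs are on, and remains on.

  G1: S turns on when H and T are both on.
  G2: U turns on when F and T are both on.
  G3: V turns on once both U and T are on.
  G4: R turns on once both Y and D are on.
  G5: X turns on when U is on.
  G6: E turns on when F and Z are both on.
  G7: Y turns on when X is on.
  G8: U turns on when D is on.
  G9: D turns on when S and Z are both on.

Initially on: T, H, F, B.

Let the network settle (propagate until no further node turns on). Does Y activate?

G2: F and T on → U on.
G5: U on → X on.
X is on, so Y turns on (G7).

Yes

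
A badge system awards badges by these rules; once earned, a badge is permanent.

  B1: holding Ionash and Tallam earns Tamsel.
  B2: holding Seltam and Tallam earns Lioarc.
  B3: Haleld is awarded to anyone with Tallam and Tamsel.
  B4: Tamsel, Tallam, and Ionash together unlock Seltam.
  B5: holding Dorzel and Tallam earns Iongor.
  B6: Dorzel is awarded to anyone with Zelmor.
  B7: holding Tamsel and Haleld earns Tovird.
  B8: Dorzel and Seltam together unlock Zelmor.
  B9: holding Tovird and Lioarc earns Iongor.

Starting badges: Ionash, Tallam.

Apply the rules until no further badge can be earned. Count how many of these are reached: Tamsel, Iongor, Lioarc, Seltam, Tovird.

With Ionash and Tallam, Tamsel is earned (B1).
With Tamsel, Tallam, and Ionash, Seltam is earned (B4).
With Tallam and Tamsel, Haleld is earned (B3).
With Seltam and Tallam, Lioarc is earned (B2).
With Tamsel and Haleld, Tovird is earned (B7).
With Tovird and Lioarc, Iongor is earned (B9).
Tamsel: reached.
Iongor: reached.
Lioarc: reached.
Seltam: reached.
Tovird: reached.
All 5 are reached.

5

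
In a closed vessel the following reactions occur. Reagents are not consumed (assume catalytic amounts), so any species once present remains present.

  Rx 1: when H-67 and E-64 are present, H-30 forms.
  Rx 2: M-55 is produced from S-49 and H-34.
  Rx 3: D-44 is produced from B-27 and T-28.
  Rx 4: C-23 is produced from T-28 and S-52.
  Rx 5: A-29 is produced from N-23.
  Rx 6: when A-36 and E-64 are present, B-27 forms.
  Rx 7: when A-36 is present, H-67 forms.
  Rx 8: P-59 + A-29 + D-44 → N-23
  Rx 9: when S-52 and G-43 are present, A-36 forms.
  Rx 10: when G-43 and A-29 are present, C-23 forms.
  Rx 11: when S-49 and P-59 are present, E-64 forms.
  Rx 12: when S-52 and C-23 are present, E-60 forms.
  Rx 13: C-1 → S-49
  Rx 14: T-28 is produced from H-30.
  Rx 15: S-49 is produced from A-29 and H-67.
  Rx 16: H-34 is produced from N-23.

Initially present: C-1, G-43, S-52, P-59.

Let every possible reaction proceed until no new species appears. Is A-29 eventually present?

A-29 would need N-23 (Rx 5), but N-23 never forms.

No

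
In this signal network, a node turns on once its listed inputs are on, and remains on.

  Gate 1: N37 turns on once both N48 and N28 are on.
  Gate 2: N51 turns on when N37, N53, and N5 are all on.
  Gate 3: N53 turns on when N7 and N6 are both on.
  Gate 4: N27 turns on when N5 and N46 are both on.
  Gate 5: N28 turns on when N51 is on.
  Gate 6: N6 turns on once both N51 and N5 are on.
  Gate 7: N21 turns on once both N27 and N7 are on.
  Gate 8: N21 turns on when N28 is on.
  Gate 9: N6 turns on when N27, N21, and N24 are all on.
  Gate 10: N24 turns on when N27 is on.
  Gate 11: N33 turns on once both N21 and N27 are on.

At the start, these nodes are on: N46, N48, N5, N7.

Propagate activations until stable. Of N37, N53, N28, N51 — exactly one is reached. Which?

Gate 4: N5 and N46 on → N27 on.
N27 and N7 are on, so N21 turns on (Gate 7).
Gate 10: N27 on → N24 on.
N27, N21, and N24 are on, so N6 turns on (Gate 9).
N7 and N6 are on, so N53 turns on (Gate 3).
N37 would need N48 and N28 (Gate 1), but N28 never turns on. N51 would need N37, N53, and N5 (Gate 2), but N37 never turns on. N28 would need N51 (Gate 5), but N51 never turns on.

N53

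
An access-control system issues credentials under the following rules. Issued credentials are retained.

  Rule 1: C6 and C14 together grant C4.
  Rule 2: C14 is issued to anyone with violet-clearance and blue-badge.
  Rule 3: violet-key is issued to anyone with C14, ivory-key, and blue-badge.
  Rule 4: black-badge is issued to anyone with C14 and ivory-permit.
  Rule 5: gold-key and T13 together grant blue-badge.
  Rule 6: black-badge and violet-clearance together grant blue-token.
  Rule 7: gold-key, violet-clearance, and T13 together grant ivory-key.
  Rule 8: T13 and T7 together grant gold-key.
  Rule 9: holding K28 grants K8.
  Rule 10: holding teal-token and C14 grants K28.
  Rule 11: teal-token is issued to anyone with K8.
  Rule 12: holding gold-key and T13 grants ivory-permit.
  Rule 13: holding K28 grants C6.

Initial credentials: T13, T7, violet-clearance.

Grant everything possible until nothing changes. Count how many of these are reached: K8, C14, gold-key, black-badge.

Holding T13 and T7 grants gold-key (Rule 8).
Holding gold-key and T13 grants ivory-permit (Rule 12).
Holding gold-key and T13 grants blue-badge (Rule 5).
Holding violet-clearance and blue-badge grants C14 (Rule 2).
Holding C14 and ivory-permit grants black-badge (Rule 4).
K8 would need K28 (Rule 9), but K28 is never granted.
C14: reached.
gold-key: reached.
black-badge: reached.
Reached: C14, gold-key, and black-badge — 3 of the 4.

3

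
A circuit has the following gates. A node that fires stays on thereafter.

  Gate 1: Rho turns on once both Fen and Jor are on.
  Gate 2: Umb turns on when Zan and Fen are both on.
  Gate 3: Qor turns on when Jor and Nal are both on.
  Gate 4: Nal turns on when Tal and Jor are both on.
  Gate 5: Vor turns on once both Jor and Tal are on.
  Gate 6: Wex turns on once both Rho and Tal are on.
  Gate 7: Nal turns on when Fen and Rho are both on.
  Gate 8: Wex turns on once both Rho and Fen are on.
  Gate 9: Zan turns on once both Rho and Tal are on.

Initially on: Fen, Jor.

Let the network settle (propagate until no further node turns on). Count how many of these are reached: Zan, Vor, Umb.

0

Zan would need Rho and Tal (Gate 9), but Tal never turns on.
Vor would need Jor and Tal (Gate 5), but Tal never turns on.
Umb would need Zan and Fen (Gate 2), but Zan never turns on.
None of the 3 are reached.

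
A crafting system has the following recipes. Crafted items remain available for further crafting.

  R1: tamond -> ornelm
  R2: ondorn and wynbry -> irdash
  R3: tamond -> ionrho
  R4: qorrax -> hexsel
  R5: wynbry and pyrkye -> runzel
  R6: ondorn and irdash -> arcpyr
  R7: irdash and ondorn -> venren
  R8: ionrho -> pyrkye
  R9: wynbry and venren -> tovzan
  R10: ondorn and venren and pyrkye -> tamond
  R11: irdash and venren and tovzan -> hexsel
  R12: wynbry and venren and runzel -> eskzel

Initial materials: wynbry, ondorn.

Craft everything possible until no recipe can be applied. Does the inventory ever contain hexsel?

Yes

Using R2, ondorn and wynbry make irdash.
irdash and ondorn -> venren (R7).
Using R9, wynbry and venren make tovzan.
Using R11, irdash, venren, and tovzan make hexsel.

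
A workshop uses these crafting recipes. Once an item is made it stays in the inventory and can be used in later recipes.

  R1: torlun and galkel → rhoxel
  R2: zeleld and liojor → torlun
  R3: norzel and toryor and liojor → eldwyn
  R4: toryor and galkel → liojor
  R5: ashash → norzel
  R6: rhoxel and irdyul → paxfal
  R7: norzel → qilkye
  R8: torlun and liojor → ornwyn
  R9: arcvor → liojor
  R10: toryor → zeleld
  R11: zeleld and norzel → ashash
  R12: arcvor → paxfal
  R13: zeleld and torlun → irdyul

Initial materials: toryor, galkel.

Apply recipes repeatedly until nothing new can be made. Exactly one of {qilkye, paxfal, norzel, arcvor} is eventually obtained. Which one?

paxfal

toryor → zeleld (R10).
toryor and galkel → liojor (R4).
zeleld and liojor → torlun (R2).
Using R13, zeleld and torlun make irdyul.
Using R1, torlun and galkel make rhoxel.
Using R6, rhoxel and irdyul make paxfal.
norzel would need ashash (R5), but ashash is never obtained. No rule produces arcvor, and it is not given. qilkye would need norzel (R7), but norzel is never obtained.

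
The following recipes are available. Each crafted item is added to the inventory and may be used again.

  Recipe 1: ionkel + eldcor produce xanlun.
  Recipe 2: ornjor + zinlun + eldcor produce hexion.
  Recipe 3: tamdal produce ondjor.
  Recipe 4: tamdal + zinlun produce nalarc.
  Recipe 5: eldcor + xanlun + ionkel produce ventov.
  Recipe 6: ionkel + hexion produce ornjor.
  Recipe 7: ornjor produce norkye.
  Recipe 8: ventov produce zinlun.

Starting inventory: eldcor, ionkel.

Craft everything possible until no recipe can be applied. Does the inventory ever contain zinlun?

Yes

Using Recipe 1, ionkel and eldcor make xanlun.
eldcor + xanlun + ionkel → ventov (Recipe 5).
ventov → zinlun (Recipe 8).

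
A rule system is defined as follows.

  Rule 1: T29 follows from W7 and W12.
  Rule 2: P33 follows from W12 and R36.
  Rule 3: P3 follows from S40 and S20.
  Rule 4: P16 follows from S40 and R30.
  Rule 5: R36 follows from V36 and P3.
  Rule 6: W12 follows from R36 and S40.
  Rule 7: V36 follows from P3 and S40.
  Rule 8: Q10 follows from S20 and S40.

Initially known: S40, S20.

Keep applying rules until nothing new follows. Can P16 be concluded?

P16 would need S40 and R30 (Rule 4), but R30 is never established.

No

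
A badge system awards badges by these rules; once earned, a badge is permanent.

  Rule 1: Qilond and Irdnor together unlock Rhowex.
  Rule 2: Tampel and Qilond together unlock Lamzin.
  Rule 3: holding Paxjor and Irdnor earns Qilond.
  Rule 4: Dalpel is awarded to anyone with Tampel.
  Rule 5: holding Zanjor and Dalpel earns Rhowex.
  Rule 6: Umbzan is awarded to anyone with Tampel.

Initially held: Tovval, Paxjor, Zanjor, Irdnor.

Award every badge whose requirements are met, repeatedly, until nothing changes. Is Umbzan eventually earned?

No

Umbzan would need Tampel (Rule 6), but Tampel is never earned.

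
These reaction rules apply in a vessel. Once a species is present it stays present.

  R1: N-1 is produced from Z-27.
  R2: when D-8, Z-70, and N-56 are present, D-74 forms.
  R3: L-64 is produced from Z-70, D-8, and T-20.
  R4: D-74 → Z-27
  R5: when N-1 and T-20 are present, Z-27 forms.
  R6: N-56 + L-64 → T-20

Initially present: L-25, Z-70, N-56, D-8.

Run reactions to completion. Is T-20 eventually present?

No

T-20 would need N-56 and L-64 (R6), but L-64 never forms.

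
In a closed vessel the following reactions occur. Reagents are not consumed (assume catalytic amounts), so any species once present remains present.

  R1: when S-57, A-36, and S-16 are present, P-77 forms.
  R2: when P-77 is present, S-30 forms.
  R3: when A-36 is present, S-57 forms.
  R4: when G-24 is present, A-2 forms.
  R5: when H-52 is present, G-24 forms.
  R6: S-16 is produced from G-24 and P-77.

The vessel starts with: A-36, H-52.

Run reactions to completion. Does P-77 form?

P-77 would need S-57, A-36, and S-16 (R1), but S-16 never forms.

No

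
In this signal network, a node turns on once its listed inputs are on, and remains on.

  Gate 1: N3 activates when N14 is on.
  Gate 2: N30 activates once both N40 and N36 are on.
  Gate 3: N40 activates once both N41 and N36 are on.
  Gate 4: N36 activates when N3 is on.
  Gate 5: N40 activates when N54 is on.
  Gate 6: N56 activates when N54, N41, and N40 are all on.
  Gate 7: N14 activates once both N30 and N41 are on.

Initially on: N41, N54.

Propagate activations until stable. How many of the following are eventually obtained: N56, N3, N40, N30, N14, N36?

2

N54 is on, so N40 activates (Gate 5).
N54, N41, and N40 are on, so N56 activates (Gate 6).
N56: reached.
N3 would need N14 (Gate 1), but N14 never turns on.
N40: reached.
N30 would need N40 and N36 (Gate 2), but N36 never turns on.
N14 would need N30 and N41 (Gate 7), but N30 never turns on.
N36 would need N3 (Gate 4), but N3 never turns on.
Reached: N56 and N40 — 2 of the 6.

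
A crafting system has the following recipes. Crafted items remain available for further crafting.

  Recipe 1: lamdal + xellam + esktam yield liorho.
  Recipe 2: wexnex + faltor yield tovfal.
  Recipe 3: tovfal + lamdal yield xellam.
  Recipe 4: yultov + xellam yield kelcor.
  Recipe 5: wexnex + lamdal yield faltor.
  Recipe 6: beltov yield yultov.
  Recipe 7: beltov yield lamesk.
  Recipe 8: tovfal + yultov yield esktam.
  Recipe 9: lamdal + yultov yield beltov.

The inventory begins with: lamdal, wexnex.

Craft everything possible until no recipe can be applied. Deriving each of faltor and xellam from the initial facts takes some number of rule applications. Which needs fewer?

faltor

faltor: wexnex + lamdal → faltor (Recipe 5). [1 rule application]
xellam: Using Recipe 5, wexnex and lamdal make faltor. wexnex + faltor → tovfal (Recipe 2). tovfal + lamdal → xellam (Recipe 3). [3 rule applications]
faltor needs fewer.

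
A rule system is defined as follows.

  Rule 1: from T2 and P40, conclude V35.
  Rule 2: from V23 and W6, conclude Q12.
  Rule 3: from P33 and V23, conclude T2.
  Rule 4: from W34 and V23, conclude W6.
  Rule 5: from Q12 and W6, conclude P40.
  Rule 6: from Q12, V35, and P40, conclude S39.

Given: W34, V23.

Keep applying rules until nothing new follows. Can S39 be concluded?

No

S39 would need Q12, V35, and P40 (Rule 6), but V35 is never established.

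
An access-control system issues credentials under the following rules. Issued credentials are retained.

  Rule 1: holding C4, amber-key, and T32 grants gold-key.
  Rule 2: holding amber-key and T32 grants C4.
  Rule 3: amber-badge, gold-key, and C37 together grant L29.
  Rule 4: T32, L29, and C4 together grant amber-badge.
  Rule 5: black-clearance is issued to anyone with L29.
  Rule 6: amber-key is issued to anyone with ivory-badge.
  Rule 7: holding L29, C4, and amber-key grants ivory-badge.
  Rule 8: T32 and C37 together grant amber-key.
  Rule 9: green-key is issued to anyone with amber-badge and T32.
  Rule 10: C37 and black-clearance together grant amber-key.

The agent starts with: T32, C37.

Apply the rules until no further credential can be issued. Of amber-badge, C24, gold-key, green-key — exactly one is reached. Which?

Holding T32 and C37 grants amber-key (Rule 8).
Holding amber-key and T32 grants C4 (Rule 2).
Holding C4, amber-key, and T32 grants gold-key (Rule 1).
No rule produces C24, and it is not given. amber-badge would need T32, L29, and C4 (Rule 4), but L29 is never granted. green-key would need amber-badge and T32 (Rule 9), but amber-badge is never granted.

gold-key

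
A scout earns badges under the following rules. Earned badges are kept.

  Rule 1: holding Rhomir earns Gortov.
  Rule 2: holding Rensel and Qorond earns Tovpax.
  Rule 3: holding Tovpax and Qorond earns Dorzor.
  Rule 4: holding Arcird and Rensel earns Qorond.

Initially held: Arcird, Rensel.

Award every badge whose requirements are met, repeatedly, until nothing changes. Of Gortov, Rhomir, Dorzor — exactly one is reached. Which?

With Arcird and Rensel, Qorond is earned (Rule 4).
With Rensel and Qorond, Tovpax is earned (Rule 2).
With Tovpax and Qorond, Dorzor is earned (Rule 3).
No rule produces Rhomir, and it is not given. Gortov would need Rhomir (Rule 1), but Rhomir is never earned.

Dorzor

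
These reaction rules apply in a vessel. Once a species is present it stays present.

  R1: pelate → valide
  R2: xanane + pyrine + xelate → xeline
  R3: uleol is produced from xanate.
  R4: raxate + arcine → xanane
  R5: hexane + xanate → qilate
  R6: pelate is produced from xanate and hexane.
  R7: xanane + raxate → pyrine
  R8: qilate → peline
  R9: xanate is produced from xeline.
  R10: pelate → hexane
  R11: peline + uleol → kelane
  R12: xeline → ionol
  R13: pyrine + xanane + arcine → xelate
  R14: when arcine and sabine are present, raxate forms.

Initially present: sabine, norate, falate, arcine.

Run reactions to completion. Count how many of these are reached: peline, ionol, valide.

arcine and sabine present → raxate forms (R14).
raxate and arcine present → xanane forms (R4).
xanane and raxate present → pyrine forms (R7).
pyrine, xanane, and arcine present → xelate forms (R13).
xanane, pyrine, and xelate present → xeline forms (R2).
xeline present → ionol forms (R12).
peline would need qilate (R8), but qilate never forms.
ionol: reached.
valide would need pelate (R1), but pelate never forms.
Reached: ionol — 1 of the 3.

1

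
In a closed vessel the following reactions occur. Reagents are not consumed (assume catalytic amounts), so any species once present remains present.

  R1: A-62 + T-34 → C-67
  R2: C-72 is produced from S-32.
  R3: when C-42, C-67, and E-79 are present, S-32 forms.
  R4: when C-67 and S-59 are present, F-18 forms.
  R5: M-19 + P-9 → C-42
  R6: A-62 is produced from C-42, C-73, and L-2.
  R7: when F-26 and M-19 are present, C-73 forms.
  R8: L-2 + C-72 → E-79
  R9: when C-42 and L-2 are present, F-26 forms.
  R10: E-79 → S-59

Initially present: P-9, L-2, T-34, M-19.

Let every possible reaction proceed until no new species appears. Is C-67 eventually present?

Yes

M-19 and P-9 present → C-42 forms (R5).
C-42 and L-2 present → F-26 forms (R9).
F-26 and M-19 present → C-73 forms (R7).
C-42, C-73, and L-2 present → A-62 forms (R6).
A-62 and T-34 present → C-67 forms (R1).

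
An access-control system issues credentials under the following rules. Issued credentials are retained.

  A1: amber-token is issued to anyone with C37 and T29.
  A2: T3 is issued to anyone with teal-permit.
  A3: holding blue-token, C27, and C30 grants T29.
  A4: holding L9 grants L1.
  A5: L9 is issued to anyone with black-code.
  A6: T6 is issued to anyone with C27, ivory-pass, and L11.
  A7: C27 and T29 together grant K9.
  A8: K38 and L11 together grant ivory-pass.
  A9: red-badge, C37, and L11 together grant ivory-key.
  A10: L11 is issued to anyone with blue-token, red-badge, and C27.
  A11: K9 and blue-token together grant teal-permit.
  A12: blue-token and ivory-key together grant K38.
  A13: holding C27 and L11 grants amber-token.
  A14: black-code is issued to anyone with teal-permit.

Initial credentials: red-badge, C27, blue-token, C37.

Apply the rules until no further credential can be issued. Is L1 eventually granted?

L1 would need L9 (A4), but L9 is never granted.

No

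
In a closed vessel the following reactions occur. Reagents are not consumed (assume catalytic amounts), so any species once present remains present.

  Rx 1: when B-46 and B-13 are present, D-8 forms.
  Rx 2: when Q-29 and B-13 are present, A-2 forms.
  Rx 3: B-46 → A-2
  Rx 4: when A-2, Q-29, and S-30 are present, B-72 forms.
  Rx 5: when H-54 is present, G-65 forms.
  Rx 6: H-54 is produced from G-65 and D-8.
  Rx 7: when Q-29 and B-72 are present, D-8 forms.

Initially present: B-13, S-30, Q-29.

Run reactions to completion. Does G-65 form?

G-65 would need H-54 (Rx 5), but H-54 never forms.

No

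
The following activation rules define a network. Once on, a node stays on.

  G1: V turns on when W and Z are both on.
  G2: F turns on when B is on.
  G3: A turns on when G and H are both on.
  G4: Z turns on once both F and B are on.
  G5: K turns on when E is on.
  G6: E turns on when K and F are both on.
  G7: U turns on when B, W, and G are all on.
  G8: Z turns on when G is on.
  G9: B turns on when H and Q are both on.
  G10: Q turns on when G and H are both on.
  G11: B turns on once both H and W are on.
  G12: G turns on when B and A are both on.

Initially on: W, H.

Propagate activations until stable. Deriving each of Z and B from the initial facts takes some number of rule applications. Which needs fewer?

B

B: G11: H and W on → B on. [1 rule application]
Z: G11: H and W on → B on. G2: B on → F on. G4: F and B on → Z on. [3 rule applications]
B needs fewer.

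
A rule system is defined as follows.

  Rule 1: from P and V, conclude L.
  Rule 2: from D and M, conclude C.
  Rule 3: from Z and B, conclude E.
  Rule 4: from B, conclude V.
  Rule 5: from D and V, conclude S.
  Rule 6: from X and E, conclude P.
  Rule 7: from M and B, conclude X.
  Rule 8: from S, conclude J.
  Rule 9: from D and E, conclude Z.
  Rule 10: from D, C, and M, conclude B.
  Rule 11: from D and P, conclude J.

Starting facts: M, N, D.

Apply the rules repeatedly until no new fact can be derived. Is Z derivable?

Z would need D and E (Rule 9), but E is never established.

No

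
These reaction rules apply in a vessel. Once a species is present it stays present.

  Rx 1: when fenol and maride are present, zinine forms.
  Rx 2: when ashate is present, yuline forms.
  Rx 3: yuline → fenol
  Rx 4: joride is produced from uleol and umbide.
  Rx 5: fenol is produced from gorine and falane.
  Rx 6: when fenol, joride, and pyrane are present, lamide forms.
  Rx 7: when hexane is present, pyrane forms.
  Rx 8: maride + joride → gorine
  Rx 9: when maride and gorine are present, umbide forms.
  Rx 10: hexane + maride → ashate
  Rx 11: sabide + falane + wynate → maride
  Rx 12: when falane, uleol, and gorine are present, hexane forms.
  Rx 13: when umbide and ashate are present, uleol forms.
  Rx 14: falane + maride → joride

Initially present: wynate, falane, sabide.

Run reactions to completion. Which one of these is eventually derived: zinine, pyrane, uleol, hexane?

zinine

sabide, falane, and wynate present → maride forms (Rx 11).
falane and maride present → joride forms (Rx 14).
maride and joride present → gorine forms (Rx 8).
gorine and falane present → fenol forms (Rx 5).
fenol and maride present → zinine forms (Rx 1).
pyrane would need hexane (Rx 7), but hexane never forms. hexane would need falane, uleol, and gorine (Rx 12), but uleol never forms. uleol would need umbide and ashate (Rx 13), but ashate never forms.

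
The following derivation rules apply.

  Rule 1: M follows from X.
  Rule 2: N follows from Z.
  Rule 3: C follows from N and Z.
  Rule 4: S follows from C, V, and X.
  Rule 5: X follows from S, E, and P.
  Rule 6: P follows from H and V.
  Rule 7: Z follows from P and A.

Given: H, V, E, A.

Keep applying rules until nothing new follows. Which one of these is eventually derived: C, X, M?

From H and V, Rule 6 gives P.
P and A hold, so Z follows (Rule 7).
From Z, Rule 2 gives N.
N and Z hold, so C follows (Rule 3).
M would need X (Rule 1), but X is never established. X would need S, E, and P (Rule 5), but S is never established.

C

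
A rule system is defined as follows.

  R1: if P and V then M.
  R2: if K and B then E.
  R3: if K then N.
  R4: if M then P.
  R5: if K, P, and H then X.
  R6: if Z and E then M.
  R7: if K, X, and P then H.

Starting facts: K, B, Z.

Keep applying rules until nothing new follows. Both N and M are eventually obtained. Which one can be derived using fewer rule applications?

N

N: K holds, so N follows (R3). [1 rule application]
M: K and B hold, so E follows (R2). From Z and E, R6 gives M. [2 rule applications]
N needs fewer.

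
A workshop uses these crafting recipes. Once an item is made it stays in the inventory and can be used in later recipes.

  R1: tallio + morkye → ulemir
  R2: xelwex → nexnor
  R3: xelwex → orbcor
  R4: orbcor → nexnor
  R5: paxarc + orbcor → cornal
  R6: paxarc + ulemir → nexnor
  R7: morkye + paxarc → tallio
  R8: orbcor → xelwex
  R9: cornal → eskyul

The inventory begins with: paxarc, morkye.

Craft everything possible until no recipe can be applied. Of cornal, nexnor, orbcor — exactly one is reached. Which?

nexnor

morkye + paxarc → tallio (R7).
Using R1, tallio and morkye make ulemir.
Using R6, paxarc and ulemir make nexnor.
orbcor would need xelwex (R3), but xelwex is never obtained. cornal would need paxarc and orbcor (R5), but orbcor is never obtained.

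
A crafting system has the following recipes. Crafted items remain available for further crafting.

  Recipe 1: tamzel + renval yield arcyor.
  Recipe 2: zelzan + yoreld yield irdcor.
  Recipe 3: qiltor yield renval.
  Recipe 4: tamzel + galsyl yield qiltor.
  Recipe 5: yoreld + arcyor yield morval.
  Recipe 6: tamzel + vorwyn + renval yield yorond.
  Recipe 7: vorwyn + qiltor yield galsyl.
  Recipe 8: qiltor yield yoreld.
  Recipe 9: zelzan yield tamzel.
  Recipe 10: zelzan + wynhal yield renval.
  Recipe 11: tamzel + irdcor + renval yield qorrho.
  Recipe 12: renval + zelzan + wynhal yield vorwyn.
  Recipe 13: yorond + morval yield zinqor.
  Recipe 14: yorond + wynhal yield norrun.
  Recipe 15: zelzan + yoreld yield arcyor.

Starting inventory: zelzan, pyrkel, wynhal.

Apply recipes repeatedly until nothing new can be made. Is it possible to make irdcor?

irdcor would need zelzan and yoreld (Recipe 2), but yoreld is never obtained.

No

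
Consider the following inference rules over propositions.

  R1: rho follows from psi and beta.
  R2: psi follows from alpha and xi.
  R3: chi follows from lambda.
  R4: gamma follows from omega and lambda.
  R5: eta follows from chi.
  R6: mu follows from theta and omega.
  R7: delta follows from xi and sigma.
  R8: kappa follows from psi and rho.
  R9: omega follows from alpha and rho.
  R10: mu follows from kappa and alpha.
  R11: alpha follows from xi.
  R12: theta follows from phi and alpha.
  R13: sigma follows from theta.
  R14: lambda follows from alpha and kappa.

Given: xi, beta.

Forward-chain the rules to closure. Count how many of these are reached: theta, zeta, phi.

0

theta would need phi and alpha (R12), but phi is never established.
No rule produces zeta, and it is not given.
No rule produces phi, and it is not given.
None of the 3 are reached.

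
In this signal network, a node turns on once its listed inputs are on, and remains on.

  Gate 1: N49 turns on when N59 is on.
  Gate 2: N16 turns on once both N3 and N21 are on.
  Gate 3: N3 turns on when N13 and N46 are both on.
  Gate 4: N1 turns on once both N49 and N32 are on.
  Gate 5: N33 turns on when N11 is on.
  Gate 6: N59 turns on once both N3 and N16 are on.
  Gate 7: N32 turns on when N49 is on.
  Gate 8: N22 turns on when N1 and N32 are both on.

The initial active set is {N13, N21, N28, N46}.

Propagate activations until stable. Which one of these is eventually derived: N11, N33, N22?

N22

Gate 3: N13 and N46 on → N3 on.
Gate 2: N3 and N21 on → N16 on.
Gate 6: N3 and N16 on → N59 on.
N59 is on, so N49 turns on (Gate 1).
Gate 7: N49 on → N32 on.
Gate 4: N49 and N32 on → N1 on.
N1 and N32 are on, so N22 turns on (Gate 8).
No rule produces N11, and it is not given. N33 would need N11 (Gate 5), but N11 never turns on.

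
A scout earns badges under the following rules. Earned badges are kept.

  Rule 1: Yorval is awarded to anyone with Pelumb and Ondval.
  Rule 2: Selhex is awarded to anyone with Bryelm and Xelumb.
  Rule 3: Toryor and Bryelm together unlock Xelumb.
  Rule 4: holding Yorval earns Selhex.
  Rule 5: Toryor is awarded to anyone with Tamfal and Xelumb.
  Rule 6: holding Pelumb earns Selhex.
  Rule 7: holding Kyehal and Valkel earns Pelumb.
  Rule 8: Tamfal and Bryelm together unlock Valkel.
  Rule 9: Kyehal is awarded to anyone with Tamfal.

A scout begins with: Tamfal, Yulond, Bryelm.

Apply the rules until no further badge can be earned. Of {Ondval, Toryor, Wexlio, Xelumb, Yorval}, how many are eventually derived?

0

No rule produces Ondval, and it is not given.
Toryor would need Tamfal and Xelumb (Rule 5), but Xelumb is never earned.
No rule produces Wexlio, and it is not given.
Xelumb would need Toryor and Bryelm (Rule 3), but Toryor is never earned.
Yorval would need Pelumb and Ondval (Rule 1), but Ondval is never earned.
None of the 5 are reached.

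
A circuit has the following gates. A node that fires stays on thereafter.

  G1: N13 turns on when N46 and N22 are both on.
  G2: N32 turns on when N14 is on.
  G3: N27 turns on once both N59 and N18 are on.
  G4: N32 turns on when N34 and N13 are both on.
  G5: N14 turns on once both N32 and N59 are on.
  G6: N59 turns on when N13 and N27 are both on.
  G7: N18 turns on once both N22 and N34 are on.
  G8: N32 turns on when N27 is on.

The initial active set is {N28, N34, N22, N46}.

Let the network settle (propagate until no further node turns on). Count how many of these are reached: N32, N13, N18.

G7: N22 and N34 on → N18 on.
N46 and N22 are on, so N13 turns on (G1).
G4: N34 and N13 on → N32 on.
N32: reached.
N13: reached.
N18: reached.
All 3 are reached.

3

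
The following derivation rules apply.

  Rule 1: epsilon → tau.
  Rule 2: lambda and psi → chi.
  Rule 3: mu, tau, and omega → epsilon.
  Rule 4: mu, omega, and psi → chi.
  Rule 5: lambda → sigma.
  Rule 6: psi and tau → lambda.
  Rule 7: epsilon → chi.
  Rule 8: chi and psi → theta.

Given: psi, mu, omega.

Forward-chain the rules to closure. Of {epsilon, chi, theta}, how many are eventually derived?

2

From mu, omega, and psi, Rule 4 gives chi.
chi and psi hold, so theta follows (Rule 8).
epsilon would need mu, tau, and omega (Rule 3), but tau is never established.
chi: reached.
theta: reached.
Reached: chi and theta — 2 of the 3.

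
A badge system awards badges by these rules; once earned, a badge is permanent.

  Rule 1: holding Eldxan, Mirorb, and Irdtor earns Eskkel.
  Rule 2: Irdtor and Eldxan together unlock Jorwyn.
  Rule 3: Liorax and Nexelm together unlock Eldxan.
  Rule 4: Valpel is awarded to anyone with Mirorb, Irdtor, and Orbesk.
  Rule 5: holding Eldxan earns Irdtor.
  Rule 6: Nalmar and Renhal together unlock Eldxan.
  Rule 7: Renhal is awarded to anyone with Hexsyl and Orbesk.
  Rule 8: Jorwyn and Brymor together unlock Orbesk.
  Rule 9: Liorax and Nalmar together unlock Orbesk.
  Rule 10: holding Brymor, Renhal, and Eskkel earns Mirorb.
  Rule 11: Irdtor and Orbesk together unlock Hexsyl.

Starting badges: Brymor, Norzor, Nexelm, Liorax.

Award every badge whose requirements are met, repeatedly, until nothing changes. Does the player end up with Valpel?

Valpel would need Mirorb, Irdtor, and Orbesk (Rule 4), but Mirorb is never earned.

No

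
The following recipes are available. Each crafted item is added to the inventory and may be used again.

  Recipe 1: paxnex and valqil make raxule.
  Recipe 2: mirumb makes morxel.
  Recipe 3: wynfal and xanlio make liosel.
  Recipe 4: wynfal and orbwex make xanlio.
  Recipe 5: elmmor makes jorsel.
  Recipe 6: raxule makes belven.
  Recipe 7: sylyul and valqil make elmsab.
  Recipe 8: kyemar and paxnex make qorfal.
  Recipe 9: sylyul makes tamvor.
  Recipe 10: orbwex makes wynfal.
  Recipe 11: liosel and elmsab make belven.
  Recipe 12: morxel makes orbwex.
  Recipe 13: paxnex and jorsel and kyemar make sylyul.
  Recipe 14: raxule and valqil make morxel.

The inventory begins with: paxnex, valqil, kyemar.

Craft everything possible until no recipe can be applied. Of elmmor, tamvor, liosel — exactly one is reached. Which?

liosel

Using Recipe 1, paxnex and valqil make raxule.
Using Recipe 14, raxule and valqil make morxel.
Using Recipe 12, morxel makes orbwex.
Using Recipe 10, orbwex makes wynfal.
Using Recipe 4, wynfal and orbwex make xanlio.
wynfal and xanlio → liosel (Recipe 3).
tamvor would need sylyul (Recipe 9), but sylyul is never obtained. No rule produces elmmor, and it is not given.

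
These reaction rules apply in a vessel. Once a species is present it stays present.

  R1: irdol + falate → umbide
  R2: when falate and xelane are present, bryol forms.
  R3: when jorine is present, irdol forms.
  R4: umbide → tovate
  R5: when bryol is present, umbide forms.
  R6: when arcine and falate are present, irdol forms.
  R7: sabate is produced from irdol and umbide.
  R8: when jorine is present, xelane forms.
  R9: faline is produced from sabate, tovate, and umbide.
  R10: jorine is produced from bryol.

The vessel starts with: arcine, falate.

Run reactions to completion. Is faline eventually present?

Yes

arcine and falate present → irdol forms (R6).
irdol and falate present → umbide forms (R1).
umbide present → tovate forms (R4).
irdol and umbide present → sabate forms (R7).
sabate, tovate, and umbide present → faline forms (R9).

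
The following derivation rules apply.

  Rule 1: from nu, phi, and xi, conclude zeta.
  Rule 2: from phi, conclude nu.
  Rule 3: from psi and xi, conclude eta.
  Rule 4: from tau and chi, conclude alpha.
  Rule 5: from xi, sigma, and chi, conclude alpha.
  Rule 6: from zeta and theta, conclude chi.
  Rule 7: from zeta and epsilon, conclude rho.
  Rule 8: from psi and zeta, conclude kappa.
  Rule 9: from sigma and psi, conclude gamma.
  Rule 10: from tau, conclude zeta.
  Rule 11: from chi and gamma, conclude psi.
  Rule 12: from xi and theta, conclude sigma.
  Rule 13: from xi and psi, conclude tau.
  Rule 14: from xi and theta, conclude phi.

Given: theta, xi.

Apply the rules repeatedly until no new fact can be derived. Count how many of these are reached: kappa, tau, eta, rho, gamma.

kappa would need psi and zeta (Rule 8), but psi is never established.
tau would need xi and psi (Rule 13), but psi is never established.
eta would need psi and xi (Rule 3), but psi is never established.
rho would need zeta and epsilon (Rule 7), but epsilon is never established.
gamma would need sigma and psi (Rule 9), but psi is never established.
None of the 5 are reached.

0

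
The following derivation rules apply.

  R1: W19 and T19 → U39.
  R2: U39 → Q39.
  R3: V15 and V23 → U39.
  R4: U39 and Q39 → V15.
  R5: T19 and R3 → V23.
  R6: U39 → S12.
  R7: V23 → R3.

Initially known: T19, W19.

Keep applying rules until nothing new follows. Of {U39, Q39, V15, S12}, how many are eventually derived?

4

W19 and T19 hold, so U39 follows (R1).
U39 holds, so Q39 follows (R2).
From U39, R6 gives S12.
U39 and Q39 hold, so V15 follows (R4).
U39: reached.
Q39: reached.
V15: reached.
S12: reached.
All 4 are reached.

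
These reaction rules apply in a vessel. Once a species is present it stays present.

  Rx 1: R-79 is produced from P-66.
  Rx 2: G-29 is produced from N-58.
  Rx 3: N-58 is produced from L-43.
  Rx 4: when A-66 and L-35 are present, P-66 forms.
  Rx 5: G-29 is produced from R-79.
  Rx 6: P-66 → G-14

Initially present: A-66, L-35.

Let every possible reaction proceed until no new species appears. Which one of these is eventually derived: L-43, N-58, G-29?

G-29

A-66 and L-35 present → P-66 forms (Rx 4).
P-66 present → R-79 forms (Rx 1).
R-79 present → G-29 forms (Rx 5).
N-58 would need L-43 (Rx 3), but L-43 never forms. No rule produces L-43, and it is not given.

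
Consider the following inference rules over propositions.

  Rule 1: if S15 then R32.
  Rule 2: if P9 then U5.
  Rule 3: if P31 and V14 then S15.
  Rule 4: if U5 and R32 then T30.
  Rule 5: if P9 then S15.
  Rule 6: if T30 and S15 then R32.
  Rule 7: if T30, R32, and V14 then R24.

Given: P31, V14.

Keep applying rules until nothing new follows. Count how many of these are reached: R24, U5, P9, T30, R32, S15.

2

P31 and V14 hold, so S15 follows (Rule 3).
S15 holds, so R32 follows (Rule 1).
R24 would need T30, R32, and V14 (Rule 7), but T30 is never established.
U5 would need P9 (Rule 2), but P9 is never established.
No rule produces P9, and it is not given.
T30 would need U5 and R32 (Rule 4), but U5 is never established.
R32: reached.
S15: reached.
Reached: R32 and S15 — 2 of the 6.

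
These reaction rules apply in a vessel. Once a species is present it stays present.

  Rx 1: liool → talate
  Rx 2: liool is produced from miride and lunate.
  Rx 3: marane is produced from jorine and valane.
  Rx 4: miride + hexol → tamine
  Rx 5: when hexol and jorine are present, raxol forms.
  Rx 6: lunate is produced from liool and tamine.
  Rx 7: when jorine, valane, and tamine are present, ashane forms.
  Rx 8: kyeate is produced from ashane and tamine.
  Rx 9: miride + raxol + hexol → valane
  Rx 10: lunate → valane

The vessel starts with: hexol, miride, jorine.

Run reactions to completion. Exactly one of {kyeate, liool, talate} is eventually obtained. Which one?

hexol and jorine present → raxol forms (Rx 5).
miride and hexol present → tamine forms (Rx 4).
miride, raxol, and hexol present → valane forms (Rx 9).
jorine, valane, and tamine present → ashane forms (Rx 7).
ashane and tamine present → kyeate forms (Rx 8).
talate would need liool (Rx 1), but liool never forms. liool would need miride and lunate (Rx 2), but lunate never forms.

kyeate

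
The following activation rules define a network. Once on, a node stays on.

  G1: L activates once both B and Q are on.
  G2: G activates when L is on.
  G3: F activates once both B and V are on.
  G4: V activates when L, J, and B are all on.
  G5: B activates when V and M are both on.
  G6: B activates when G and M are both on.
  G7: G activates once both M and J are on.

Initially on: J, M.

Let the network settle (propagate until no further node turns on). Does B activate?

M and J are on, so G activates (G7).
G6: G and M on → B on.

Yes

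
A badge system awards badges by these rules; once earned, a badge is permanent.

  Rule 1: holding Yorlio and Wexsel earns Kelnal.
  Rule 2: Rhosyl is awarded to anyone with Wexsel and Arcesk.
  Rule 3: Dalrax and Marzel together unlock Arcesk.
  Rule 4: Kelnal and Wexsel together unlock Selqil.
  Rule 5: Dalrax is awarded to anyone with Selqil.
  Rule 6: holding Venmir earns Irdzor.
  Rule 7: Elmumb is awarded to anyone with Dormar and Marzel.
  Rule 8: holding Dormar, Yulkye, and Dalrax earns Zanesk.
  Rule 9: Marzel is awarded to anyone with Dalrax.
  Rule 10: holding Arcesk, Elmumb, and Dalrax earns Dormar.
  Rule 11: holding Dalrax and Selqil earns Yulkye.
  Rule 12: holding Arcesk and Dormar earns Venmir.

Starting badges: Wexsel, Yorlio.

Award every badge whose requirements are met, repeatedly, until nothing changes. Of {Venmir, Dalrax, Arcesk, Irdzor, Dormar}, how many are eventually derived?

With Yorlio and Wexsel, Kelnal is earned (Rule 1).
With Kelnal and Wexsel, Selqil is earned (Rule 4).
With Selqil, Dalrax is earned (Rule 5).
With Dalrax, Marzel is earned (Rule 9).
With Dalrax and Marzel, Arcesk is earned (Rule 3).
Venmir would need Arcesk and Dormar (Rule 12), but Dormar is never earned.
Dalrax: reached.
Arcesk: reached.
Irdzor would need Venmir (Rule 6), but Venmir is never earned.
Dormar would need Arcesk, Elmumb, and Dalrax (Rule 10), but Elmumb is never earned.
Reached: Dalrax and Arcesk — 2 of the 5.

2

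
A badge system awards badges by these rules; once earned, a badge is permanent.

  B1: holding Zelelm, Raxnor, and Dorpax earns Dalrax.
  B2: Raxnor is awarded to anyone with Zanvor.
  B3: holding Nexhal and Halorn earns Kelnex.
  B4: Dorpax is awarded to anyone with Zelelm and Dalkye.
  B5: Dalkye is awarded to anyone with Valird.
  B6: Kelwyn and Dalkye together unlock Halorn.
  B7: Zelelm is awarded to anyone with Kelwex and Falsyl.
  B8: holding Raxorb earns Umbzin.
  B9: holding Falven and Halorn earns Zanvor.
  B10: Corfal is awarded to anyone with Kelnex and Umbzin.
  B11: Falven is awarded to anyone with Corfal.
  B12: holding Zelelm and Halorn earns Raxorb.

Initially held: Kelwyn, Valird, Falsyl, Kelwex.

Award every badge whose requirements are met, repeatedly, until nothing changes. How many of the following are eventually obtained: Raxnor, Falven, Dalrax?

Raxnor would need Zanvor (B2), but Zanvor is never earned.
Falven would need Corfal (B11), but Corfal is never earned.
Dalrax would need Zelelm, Raxnor, and Dorpax (B1), but Raxnor is never earned.
None of the 3 are reached.

0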